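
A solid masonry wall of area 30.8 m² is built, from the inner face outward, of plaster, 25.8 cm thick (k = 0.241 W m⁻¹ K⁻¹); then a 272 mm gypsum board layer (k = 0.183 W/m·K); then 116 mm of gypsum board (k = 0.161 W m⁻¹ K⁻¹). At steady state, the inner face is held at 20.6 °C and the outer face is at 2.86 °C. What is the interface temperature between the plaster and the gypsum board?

T = 14.8 °C

Series thermal resistances, inner to outer:
  R_plaster = L/(kA) = 0.258/(0.241·30.8) = 0.03476 K/W
  R_gypsum board = L/(kA) = 0.272/(0.183·30.8) = 0.04826 K/W
  R_gypsum board = L/(kA) = 0.116/(0.161·30.8) = 0.02339 K/W
ΣR = 0.03476 + 0.04826 + 0.02339 = 0.1064 K/W
Q = ΔT/ΣR = (20.6 °C − 2.86 °C)/0.1064 = 166.7 W
From the inner boundary to the plaster/gypsum board interface, ΣR_partial = 0.03476 K/W.
T_interface = T_in − Q·ΣR_partial = 20.6 °C − (166.7)(0.03476) = 14.8 °C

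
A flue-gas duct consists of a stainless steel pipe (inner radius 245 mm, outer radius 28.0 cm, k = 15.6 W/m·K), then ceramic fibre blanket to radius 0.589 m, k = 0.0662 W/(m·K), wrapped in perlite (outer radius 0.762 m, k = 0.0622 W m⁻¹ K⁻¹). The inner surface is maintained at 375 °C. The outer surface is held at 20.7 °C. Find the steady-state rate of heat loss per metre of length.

Q' = 145 W/m

Resistance network (inner→outer):
  R'_stainless steel = ln(0.280/0.245)/(2πk) = 0.1335/(2π·15.6) = 0.001362 m·K/W
  R'_ceramic fibre blanket = ln(0.589/0.280)/(2πk) = 0.7436/(2π·0.0662) = 1.788 m·K/W
  R'_perlite = ln(0.762/0.589)/(2πk) = 0.2575/(2π·0.0622) = 0.6589 m·K/W
ΣR = 0.001362 + 1.788 + 0.6589 = 2.448 m·K/W
Q' = ΔT/ΣR = (375 °C − 20.7 °C)/2.448 = 145 W/m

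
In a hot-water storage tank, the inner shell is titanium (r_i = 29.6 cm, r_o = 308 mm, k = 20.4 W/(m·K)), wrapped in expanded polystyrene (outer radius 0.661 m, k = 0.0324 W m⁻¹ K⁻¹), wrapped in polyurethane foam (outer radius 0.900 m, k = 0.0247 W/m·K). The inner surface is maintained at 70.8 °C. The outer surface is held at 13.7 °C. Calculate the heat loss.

Q = 10.3 W

Treat each layer as a resistance in series:
  R_titanium = (1/0.296 − 1/0.308)/(4πk) = 0.1316/(4π·20.4) = 5.135×10^-4 K/W
  R_expanded polystyrene = (1/0.308 − 1/0.661)/(4πk) = 1.734/(4π·0.0324) = 4.259 K/W
  R_polyurethane foam = (1/0.661 − 1/0.900)/(4πk) = 0.4017/(4π·0.0247) = 1.294 K/W
ΣR = 5.135×10^-4 + 4.259 + 1.294 = 5.554 K/W
Q = ΔT/ΣR = (70.8 °C − 13.7 °C)/5.554 = 10.3 W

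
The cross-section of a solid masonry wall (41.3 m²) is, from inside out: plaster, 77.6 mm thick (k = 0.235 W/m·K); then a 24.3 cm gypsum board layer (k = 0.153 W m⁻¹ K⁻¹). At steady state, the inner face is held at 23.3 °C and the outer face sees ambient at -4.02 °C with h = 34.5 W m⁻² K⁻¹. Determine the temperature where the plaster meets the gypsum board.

Series thermal resistances, inner to outer:
  R_plaster = L/(kA) = 0.0776/(0.235·41.3) = 0.007995 K/W
  R_gypsum board = L/(kA) = 0.243/(0.153·41.3) = 0.03846 K/W
  R_conv,out = 1/(hA) = 1/(34.5·41.3) = 7.018×10^-4 K/W
ΣR = 0.007995 + 0.03846 + 7.018×10^-4 = 0.04716 K/W
Q = ΔT/ΣR = (23.3 °C − -4.02 °C)/0.04716 = 579.3 W
From the inner boundary to the plaster/gypsum board interface, ΣR_partial = 0.007995 K/W.
T_interface = T_in − Q·ΣR_partial = 23.3 °C − (579.3)(0.007995) = 18.7 °C

T = 18.7 °C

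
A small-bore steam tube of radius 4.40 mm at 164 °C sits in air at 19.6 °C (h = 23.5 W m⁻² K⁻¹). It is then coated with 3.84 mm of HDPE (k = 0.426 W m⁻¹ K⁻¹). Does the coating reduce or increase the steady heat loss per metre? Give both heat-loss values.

Critical radius for a cylinder: r_cr = k/h = 0.0181 m = 1.81 cm.
Outer radius after coating: r₂ = 0.00440 + 0.00384 = 0.00824 m.
Since r₁ < r_cr and r₂ ≤ r_cr, the coating moves toward the maximum at r_cr — heat loss rises.
Bare: R = 1/(2πr₁h) = 1.539 m·K/W; Q = 144.4/1.539 = 93.8 W/m.
Coated: R = R_cond + R_conv = 1.056 m·K/W; Q = 144.4/1.056 = 137 W/m.

increases: 93.8 → 137 W/m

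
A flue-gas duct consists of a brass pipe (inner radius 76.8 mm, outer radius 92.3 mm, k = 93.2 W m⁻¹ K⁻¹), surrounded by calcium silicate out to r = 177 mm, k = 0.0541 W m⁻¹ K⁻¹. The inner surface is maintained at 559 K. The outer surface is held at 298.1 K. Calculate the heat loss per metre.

Series thermal resistances, inner to outer:
  R'_brass = ln(0.0923/0.0768)/(2πk) = 0.1838/(2π·93.2) = 3.139×10^-4 m·K/W
  R'_calcium silicate = ln(0.177/0.0923)/(2πk) = 0.6511/(2π·0.0541) = 1.915 m·K/W
ΣR = 3.139×10^-4 + 1.915 = 1.915 m·K/W
Q' = ΔT/ΣR = (559 K − 298.1 K)/1.915 = 136 W/m

Q' = 136 W/m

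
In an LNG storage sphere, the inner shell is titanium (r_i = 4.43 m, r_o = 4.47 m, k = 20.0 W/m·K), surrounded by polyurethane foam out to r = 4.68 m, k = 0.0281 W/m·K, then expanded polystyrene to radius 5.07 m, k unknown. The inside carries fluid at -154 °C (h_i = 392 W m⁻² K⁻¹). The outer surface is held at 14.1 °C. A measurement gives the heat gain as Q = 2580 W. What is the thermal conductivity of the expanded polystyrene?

ΣR = ΔT/Q = |-154 − 14.1|/2580 = 0.06516 K/W
Known resistances:
  R_conv,in = 1/(4πr²h) = 1/(4π·4.43²·392) = 1.034×10^-5 K/W
  R_titanium = (1/4.43 − 1/4.47)/(4πk) = 0.002020/(4π·20.0) = 8.037×10^-6 K/W
  R_polyurethane foam = (1/4.47 − 1/4.68)/(4πk) = 0.01004/(4π·0.0281) = 0.02843 K/W
R_expanded polystyrene = ΣR − ΣR_known = 0.06516 − 0.02845 = 0.03671 K/W
(1/r₁−1/r₂)/(4πk) = 0.03671 ⇒ k = 0.01644/(4π·0.03671) = 0.0356 W/m·K

k = 0.0356 W/m·K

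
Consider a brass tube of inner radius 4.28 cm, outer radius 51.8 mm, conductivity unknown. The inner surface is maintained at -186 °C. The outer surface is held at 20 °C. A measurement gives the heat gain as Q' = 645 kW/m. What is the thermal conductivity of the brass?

ΣR = ΔT/Q' = |-186 − 20|/6.45×10^5 = 3.194×10^-4 m·K/W
ln(r₂/r₁)/(2πk) = 3.194×10^-4 ⇒ k = 0.1909/(2π·3.194×10^-4) = 95.1 W/m·K

k = 95.1 W/m·K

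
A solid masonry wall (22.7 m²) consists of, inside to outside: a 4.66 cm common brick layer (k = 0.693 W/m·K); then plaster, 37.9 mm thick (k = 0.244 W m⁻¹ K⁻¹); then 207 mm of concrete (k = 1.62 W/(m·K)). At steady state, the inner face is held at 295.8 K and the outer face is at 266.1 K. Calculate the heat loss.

Treat each layer as a resistance in series:
  R_common brick = L/(kA) = 0.0466/(0.693·22.7) = 0.002962 K/W
  R_plaster = L/(kA) = 0.0379/(0.244·22.7) = 0.006843 K/W
  R_concrete = L/(kA) = 0.207/(1.62·22.7) = 0.005629 K/W
ΣR = 0.002962 + 0.006843 + 0.005629 = 0.01543 K/W
Q = ΔT/ΣR = (295.8 K − 266.1 K)/0.01543 = 1920 W

Q = 1920 W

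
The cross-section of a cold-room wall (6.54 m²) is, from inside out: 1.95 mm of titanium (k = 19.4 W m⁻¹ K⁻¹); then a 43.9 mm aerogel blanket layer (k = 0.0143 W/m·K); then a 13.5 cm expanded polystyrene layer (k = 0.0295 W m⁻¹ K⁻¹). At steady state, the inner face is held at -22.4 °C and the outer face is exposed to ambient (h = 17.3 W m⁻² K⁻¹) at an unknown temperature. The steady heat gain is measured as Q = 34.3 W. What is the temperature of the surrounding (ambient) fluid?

T_out = 18.0 °C

Series resistances:
  R_titanium = L/(kA) = 0.00195/(19.4·6.54) = 1.537×10^-5 K/W
  R_aerogel blanket = L/(kA) = 0.0439/(0.0143·6.54) = 0.4694 K/W
  R_expanded polystyrene = L/(kA) = 0.135/(0.0295·6.54) = 0.6997 K/W
  R_conv,out = 1/(hA) = 1/(17.3·6.54) = 0.008838 K/W
ΣR = 1.178 K/W
ΔT = Q·ΣR = 34.3 × 1.178 = 40.41 K
Heat flows inward, so T_out = T_in + ΔT = -22.4 + 40.41 = 18.0 °C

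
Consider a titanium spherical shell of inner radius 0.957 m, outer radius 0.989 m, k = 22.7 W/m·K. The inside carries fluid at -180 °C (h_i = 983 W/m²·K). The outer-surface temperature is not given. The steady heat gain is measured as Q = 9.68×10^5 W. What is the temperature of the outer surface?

Series resistances:
  R_conv,in = 1/(4πr²h) = 1/(4π·0.957²·983) = 8.839×10^-5 K/W
  R_titanium = (1/0.957 − 1/0.989)/(4πk) = 0.03381/(4π·22.7) = 1.185×10^-4 K/W
ΣR = 2.069×10^-4 K/W
ΔT = Q·ΣR = 9.68×10^5 × 2.069×10^-4 = 200.3 K
Heat flows inward, so T_out = T_in + ΔT = -180 + 200.3 = 20.3 °C

T_out = 20.3 °C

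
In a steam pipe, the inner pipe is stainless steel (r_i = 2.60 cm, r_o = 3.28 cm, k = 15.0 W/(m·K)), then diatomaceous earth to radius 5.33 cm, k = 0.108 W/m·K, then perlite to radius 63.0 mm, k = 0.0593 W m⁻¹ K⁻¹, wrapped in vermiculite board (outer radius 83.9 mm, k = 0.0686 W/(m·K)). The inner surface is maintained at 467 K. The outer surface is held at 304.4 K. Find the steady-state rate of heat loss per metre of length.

Q' = 88.8 W/m

Treat each layer as a resistance in series:
  R'_stainless steel = ln(0.0328/0.0260)/(2πk) = 0.2323/(2π·15.0) = 0.002465 m·K/W
  R'_diatomaceous earth = ln(0.0533/0.0328)/(2πk) = 0.4855/(2π·0.108) = 0.7155 m·K/W
  R'_perlite = ln(0.0630/0.0533)/(2πk) = 0.1672/(2π·0.0593) = 0.4487 m·K/W
  R'_vermiculite board = ln(0.0839/0.0630)/(2πk) = 0.2865/(2π·0.0686) = 0.6647 m·K/W
ΣR = 0.002465 + 0.7155 + 0.4487 + 0.6647 = 1.831 m·K/W
Q' = ΔT/ΣR = (467 K − 304.4 K)/1.831 = 88.8 W/m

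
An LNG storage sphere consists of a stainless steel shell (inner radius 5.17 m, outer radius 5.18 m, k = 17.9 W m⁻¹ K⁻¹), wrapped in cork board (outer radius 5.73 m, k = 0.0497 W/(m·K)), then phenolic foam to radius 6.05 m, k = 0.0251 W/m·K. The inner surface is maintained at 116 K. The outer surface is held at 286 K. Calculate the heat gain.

Series thermal resistances, inner to outer:
  R_stainless steel = (1/5.17 − 1/5.18)/(4πk) = 3.734×10^-4/(4π·17.9) = 1.660×10^-6 K/W
  R_cork board = (1/5.18 − 1/5.73)/(4πk) = 0.01853/(4π·0.0497) = 0.02967 K/W
  R_phenolic foam = (1/5.73 − 1/6.05)/(4πk) = 0.009231/(4π·0.0251) = 0.02927 K/W
ΣR = 1.660×10^-6 + 0.02967 + 0.02927 = 0.05894 K/W
Q = ΔT/ΣR = (116 K − 286 K)/0.05894 = -2880 W
(Negative Q ⇒ heat flows inward; heat gain = 2880 W.)

Q = 2.88 kW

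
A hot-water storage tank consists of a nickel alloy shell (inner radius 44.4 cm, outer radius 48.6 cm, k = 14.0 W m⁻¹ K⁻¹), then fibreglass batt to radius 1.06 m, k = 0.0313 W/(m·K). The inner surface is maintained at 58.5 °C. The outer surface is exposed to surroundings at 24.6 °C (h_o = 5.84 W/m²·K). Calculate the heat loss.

Q = 11.9 W

Resistance network (inner→outer):
  R_nickel alloy = (1/0.444 − 1/0.486)/(4πk) = 0.1946/(4π·14.0) = 0.001106 K/W
  R_fibreglass batt = (1/0.486 − 1/1.06)/(4πk) = 1.114/(4π·0.0313) = 2.833 K/W
  R_conv,out = 1/(4πr²h) = 1/(4π·1.06²·5.84) = 0.01213 K/W
ΣR = 0.001106 + 2.833 + 0.01213 = 2.846 K/W
Q = ΔT/ΣR = (58.5 °C − 24.6 °C)/2.846 = 11.9 W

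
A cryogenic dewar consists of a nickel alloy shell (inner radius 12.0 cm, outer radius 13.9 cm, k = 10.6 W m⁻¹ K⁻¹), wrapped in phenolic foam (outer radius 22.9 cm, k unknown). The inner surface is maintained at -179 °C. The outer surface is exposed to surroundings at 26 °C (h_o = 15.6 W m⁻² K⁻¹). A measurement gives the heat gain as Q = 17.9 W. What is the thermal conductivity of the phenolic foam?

ΣR = ΔT/Q = |-179 − 26|/17.9 = 11.45 K/W
Known resistances:
  R_nickel alloy = (1/0.120 − 1/0.139)/(4πk) = 1.139/(4π·10.6) = 0.008551 K/W
  R_conv,out = 1/(4πr²h) = 1/(4π·0.229²·15.6) = 0.09727 K/W
R_phenolic foam = ΣR − ΣR_known = 11.45 − 0.1058 = 11.34 K/W
(1/r₁−1/r₂)/(4πk) = 11.34 ⇒ k = 2.827/(4π·11.34) = 0.0198 W/m·K

k = 0.0198 W/m·K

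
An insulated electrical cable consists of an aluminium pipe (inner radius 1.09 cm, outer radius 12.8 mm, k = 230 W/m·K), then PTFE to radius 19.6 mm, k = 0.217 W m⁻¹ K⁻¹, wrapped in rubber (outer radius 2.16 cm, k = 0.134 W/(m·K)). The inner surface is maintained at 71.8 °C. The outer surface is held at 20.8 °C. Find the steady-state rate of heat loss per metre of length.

Q' = 119 W/m

Treat each layer as a resistance in series:
  R'_aluminium = ln(0.0128/0.0109)/(2πk) = 0.1607/(2π·230) = 1.112×10^-4 m·K/W
  R'_PTFE = ln(0.0196/0.0128)/(2πk) = 0.4261/(2π·0.217) = 0.3125 m·K/W
  R'_rubber = ln(0.0216/0.0196)/(2πk) = 0.09716/(2π·0.134) = 0.1154 m·K/W
ΣR = 1.112×10^-4 + 0.3125 + 0.1154 = 0.4280 m·K/W
Q' = ΔT/ΣR = (71.8 °C − 20.8 °C)/0.4280 = 119 W/m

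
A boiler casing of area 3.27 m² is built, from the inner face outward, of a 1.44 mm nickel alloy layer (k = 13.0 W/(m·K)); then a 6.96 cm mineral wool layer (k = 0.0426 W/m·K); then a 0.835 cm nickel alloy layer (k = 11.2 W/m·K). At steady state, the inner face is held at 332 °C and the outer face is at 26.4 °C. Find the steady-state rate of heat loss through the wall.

Q = 611 W

Resistance network (inner→outer):
  R_nickel alloy = L/(kA) = 0.00144/(13.0·3.27) = 3.387×10^-5 K/W
  R_mineral wool = L/(kA) = 0.0696/(0.0426·3.27) = 0.4996 K/W
  R_nickel alloy = L/(kA) = 0.00835/(11.2·3.27) = 2.280×10^-4 K/W
ΣR = 3.387×10^-5 + 0.4996 + 2.280×10^-4 = 0.4999 K/W
Q = ΔT/ΣR = (332 °C − 26.4 °C)/0.4999 = 611 W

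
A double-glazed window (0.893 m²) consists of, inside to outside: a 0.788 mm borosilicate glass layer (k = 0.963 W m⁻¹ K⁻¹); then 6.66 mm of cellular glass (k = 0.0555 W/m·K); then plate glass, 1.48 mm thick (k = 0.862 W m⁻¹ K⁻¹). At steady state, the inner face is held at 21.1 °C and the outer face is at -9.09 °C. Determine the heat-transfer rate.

Q = 220 W

Series thermal resistances, inner to outer:
  R_borosilicate glass = L/(kA) = 7.88×10^-4/(0.963·0.893) = 9.163×10^-4 K/W
  R_cellular glass = L/(kA) = 0.00666/(0.0555·0.893) = 0.1344 K/W
  R_plate glass = L/(kA) = 0.00148/(0.862·0.893) = 0.001923 K/W
ΣR = 9.163×10^-4 + 0.1344 + 0.001923 = 0.1372 K/W
Q = ΔT/ΣR = (21.1 °C − -9.09 °C)/0.1372 = 220 W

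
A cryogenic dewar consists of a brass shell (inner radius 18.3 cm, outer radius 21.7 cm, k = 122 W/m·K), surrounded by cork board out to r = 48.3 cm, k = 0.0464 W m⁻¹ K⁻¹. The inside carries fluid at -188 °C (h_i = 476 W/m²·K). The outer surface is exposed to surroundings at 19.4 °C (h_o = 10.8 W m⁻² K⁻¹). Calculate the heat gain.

Q = 47.2 W

Treat each layer as a resistance in series:
  R_conv,in = 1/(4πr²h) = 1/(4π·0.183²·476) = 0.004992 K/W
  R_brass = (1/0.183 − 1/0.217)/(4πk) = 0.8562/(4π·122) = 5.585×10^-4 K/W
  R_cork board = (1/0.217 − 1/0.483)/(4πk) = 2.538/(4π·0.0464) = 4.353 K/W
  R_conv,out = 1/(4πr²h) = 1/(4π·0.483²·10.8) = 0.03158 K/W
ΣR = 0.004992 + 5.585×10^-4 + 4.353 + 0.03158 = 4.390 K/W
Q = ΔT/ΣR = (-188 °C − 19.4 °C)/4.390 = -47.2 W
(Negative Q ⇒ heat flows inward; heat gain = 47.2 W.)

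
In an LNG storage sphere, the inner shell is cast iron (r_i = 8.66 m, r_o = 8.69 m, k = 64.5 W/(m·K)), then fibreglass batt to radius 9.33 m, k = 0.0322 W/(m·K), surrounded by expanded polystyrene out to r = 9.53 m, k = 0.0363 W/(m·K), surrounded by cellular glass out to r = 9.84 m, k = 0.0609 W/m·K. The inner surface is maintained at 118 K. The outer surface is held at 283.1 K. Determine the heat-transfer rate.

Q = 5.74 kW

Treat each layer as a resistance in series:
  R_cast iron = (1/8.66 − 1/8.69)/(4πk) = 3.986×10^-4/(4π·64.5) = 4.918×10^-7 K/W
  R_fibreglass batt = (1/8.69 − 1/9.33)/(4πk) = 0.007894/(4π·0.0322) = 0.01951 K/W
  R_expanded polystyrene = (1/9.33 − 1/9.53)/(4πk) = 0.002249/(4π·0.0363) = 0.004931 K/W
  R_cellular glass = (1/9.53 − 1/9.84)/(4πk) = 0.003306/(4π·0.0609) = 0.004320 K/W
ΣR = 4.918×10^-7 + 0.01951 + 0.004931 + 0.004320 = 0.02876 K/W
Q = ΔT/ΣR = (118 K − 283.1 K)/0.02876 = -5740 W
(Negative Q ⇒ heat flows inward; heat gain = 5740 W.)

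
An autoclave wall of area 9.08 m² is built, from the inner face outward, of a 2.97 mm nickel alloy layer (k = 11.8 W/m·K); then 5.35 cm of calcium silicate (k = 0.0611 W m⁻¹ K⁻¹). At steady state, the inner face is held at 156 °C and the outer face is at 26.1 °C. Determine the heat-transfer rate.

Q = 1350 W

Resistance network (inner→outer):
  R_nickel alloy = L/(kA) = 0.00297/(11.8·9.08) = 2.772×10^-5 K/W
  R_calcium silicate = L/(kA) = 0.0535/(0.0611·9.08) = 0.09643 K/W
ΣR = 2.772×10^-5 + 0.09643 = 0.09646 K/W
Q = ΔT/ΣR = (156 °C − 26.1 °C)/0.09646 = 1350 W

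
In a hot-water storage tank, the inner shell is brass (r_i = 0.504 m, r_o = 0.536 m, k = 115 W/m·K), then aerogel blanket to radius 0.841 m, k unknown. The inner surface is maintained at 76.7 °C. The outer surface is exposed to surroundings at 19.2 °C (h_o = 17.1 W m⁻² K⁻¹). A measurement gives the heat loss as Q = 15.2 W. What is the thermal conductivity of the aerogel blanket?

k = 0.0143 W/m·K

ΣR = ΔT/Q = |76.7 − 19.2|/15.2 = 3.783 K/W
Known resistances:
  R_brass = (1/0.504 − 1/0.536)/(4πk) = 0.1185/(4π·115) = 8.197×10^-5 K/W
  R_conv,out = 1/(4πr²h) = 1/(4π·0.841²·17.1) = 0.006580 K/W
R_aerogel blanket = ΣR − ΣR_known = 3.783 − 0.006662 = 3.776 K/W
(1/r₁−1/r₂)/(4πk) = 3.776 ⇒ k = 0.6766/(4π·3.776) = 0.0143 W/m·K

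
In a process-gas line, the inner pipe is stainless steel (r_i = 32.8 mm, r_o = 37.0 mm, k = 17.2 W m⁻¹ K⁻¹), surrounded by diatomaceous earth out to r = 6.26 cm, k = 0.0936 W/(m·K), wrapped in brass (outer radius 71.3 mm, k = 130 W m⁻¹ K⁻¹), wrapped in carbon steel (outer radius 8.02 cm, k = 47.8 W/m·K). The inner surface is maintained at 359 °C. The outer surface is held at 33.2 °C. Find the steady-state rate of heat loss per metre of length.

Series thermal resistances, inner to outer:
  R'_stainless steel = ln(0.0370/0.0328)/(2πk) = 0.1205/(2π·17.2) = 0.001115 m·K/W
  R'_diatomaceous earth = ln(0.0626/0.0370)/(2πk) = 0.5258/(2π·0.0936) = 0.8941 m·K/W
  R'_brass = ln(0.0713/0.0626)/(2πk) = 0.1301/(2π·130) = 1.593×10^-4 m·K/W
  R'_carbon steel = ln(0.0802/0.0713)/(2πk) = 0.1176/(2π·47.8) = 3.917×10^-4 m·K/W
ΣR = 0.001115 + 0.8941 + 1.593×10^-4 + 3.917×10^-4 = 0.8958 m·K/W
Q' = ΔT/ΣR = (359 °C − 33.2 °C)/0.8958 = 364 W/m

Q' = 364 W/m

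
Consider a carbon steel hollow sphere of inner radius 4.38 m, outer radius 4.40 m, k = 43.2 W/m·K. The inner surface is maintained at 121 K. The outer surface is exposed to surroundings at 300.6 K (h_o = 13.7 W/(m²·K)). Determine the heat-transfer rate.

Q = 5.95×10^5 W

Treat each layer as a resistance in series:
  R_carbon steel = (1/4.38 − 1/4.40)/(4πk) = 0.001038/(4π·43.2) = 1.912×10^-6 K/W
  R_conv,out = 1/(4πr²h) = 1/(4π·4.40²·13.7) = 3.000×10^-4 K/W
ΣR = 1.912×10^-6 + 3.000×10^-4 = 3.019×10^-4 K/W
Q = ΔT/ΣR = (121 K − 300.6 K)/3.019×10^-4 = -5.95×10^5 W
(Negative Q ⇒ heat flows inward; heat gain = 5.95×10^5 W.)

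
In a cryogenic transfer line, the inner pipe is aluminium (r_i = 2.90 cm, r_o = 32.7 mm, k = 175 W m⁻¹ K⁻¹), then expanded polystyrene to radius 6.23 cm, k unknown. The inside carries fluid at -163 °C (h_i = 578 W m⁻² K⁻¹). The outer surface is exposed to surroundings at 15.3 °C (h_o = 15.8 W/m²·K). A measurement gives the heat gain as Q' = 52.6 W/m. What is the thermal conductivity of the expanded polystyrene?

k = 0.0319 W/m·K

ΣR = ΔT/Q' = |-163 − 15.3|/52.6 = 3.390 m·K/W
Known resistances:
  R'_conv,in = 1/(2πr h) = 1/(2π·0.0290·578) = 0.009495 m·K/W
  R'_aluminium = ln(0.0327/0.0290)/(2πk) = 0.1201/(2π·175) = 1.092×10^-4 m·K/W
  R'_conv,out = 1/(2πr h) = 1/(2π·0.0623·15.8) = 0.1617 m·K/W
R_expanded polystyrene = ΣR − ΣR_known = 3.390 − 0.1713 = 3.219 m·K/W
ln(r₂/r₁)/(2πk) = 3.219 ⇒ k = 0.6446/(2π·3.219) = 0.0319 W/m·K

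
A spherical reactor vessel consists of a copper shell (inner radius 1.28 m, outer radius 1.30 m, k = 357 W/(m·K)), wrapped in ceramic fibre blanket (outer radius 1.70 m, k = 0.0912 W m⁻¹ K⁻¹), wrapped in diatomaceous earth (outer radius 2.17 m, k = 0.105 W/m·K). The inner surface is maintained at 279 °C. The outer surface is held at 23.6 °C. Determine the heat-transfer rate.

Resistance network (inner→outer):
  R_copper = (1/1.28 − 1/1.30)/(4πk) = 0.01202/(4π·357) = 2.679×10^-6 K/W
  R_ceramic fibre blanket = (1/1.30 − 1/1.70)/(4πk) = 0.1810/(4π·0.0912) = 0.1579 K/W
  R_diatomaceous earth = (1/1.70 − 1/2.17)/(4πk) = 0.1274/(4π·0.105) = 0.09656 K/W
ΣR = 2.679×10^-6 + 0.1579 + 0.09656 = 0.2545 K/W
Q = ΔT/ΣR = (279 °C − 23.6 °C)/0.2545 = 1000 W

Q = 1000 W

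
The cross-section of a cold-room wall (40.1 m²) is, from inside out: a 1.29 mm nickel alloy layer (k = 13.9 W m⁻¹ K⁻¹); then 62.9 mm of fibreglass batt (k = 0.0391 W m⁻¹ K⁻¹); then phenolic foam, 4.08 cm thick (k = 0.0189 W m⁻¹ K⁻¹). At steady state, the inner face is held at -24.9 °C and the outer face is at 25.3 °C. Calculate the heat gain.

Q = 534 W

Series thermal resistances, inner to outer:
  R_nickel alloy = L/(kA) = 0.00129/(13.9·40.1) = 2.314×10^-6 K/W
  R_fibreglass batt = L/(kA) = 0.0629/(0.0391·40.1) = 0.04012 K/W
  R_phenolic foam = L/(kA) = 0.0408/(0.0189·40.1) = 0.05383 K/W
ΣR = 2.314×10^-6 + 0.04012 + 0.05383 = 0.09395 K/W
Q = ΔT/ΣR = (-24.9 °C − 25.3 °C)/0.09395 = -534 W
(Negative Q ⇒ heat flows inward; heat gain = 534 W.)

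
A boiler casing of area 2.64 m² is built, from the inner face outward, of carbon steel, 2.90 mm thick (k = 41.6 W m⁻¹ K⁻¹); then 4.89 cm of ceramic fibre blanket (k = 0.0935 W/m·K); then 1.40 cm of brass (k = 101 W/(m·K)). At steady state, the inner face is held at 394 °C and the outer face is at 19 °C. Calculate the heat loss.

Resistance network (inner→outer):
  R_carbon steel = L/(kA) = 0.00290/(41.6·2.64) = 2.641×10^-5 K/W
  R_ceramic fibre blanket = L/(kA) = 0.0489/(0.0935·2.64) = 0.1981 K/W
  R_brass = L/(kA) = 0.0140/(101·2.64) = 5.251×10^-5 K/W
ΣR = 2.641×10^-5 + 0.1981 + 5.251×10^-5 = 0.1982 K/W
Q = ΔT/ΣR = (394 °C − 19 °C)/0.1982 = 1890 W

Q = 1890 W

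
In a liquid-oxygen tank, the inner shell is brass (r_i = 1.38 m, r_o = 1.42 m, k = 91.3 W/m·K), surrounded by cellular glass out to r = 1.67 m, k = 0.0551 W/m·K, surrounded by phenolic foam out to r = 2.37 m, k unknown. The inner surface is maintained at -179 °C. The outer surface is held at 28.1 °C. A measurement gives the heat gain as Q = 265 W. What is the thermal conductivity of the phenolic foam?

ΣR = ΔT/Q = |-179 − 28.1|/265 = 0.7815 K/W
Known resistances:
  R_brass = (1/1.38 − 1/1.42)/(4πk) = 0.02041/(4π·91.3) = 1.779×10^-5 K/W
  R_cellular glass = (1/1.42 − 1/1.67)/(4πk) = 0.1054/(4π·0.0551) = 0.1523 K/W
R_phenolic foam = ΣR − ΣR_known = 0.7815 − 0.1523 = 0.6292 K/W
(1/r₁−1/r₂)/(4πk) = 0.6292 ⇒ k = 0.1769/(4π·0.6292) = 0.0224 W/m·K

k = 0.0224 W/m·K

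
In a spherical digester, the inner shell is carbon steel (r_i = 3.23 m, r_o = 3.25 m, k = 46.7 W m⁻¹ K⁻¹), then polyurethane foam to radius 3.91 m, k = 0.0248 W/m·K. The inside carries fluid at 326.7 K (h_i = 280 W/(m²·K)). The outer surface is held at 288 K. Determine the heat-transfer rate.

Q = 232 W

Treat each layer as a resistance in series:
  R_conv,in = 1/(4πr²h) = 1/(4π·3.23²·280) = 2.724×10^-5 K/W
  R_carbon steel = (1/3.23 − 1/3.25)/(4πk) = 0.001905/(4π·46.7) = 3.247×10^-6 K/W
  R_polyurethane foam = (1/3.25 − 1/3.91)/(4πk) = 0.05194/(4π·0.0248) = 0.1667 K/W
ΣR = 2.724×10^-5 + 3.247×10^-6 + 0.1667 = 0.1667 K/W
Q = ΔT/ΣR = (326.7 K − 288 K)/0.1667 = 232 W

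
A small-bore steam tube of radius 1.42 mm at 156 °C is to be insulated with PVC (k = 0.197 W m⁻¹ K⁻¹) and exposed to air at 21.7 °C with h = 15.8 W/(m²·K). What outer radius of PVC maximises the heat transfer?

For a cylinder, r_cr = k_ins/h = 0.197/15.8 = 0.0125 m = 1.25 cm

r_cr = 1.25 cm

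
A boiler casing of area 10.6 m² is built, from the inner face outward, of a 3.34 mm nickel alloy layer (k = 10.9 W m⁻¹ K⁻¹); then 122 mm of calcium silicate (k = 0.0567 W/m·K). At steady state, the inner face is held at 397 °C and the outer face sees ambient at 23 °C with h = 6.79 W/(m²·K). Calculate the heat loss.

Treat each layer as a resistance in series:
  R_nickel alloy = L/(kA) = 0.00334/(10.9·10.6) = 2.891×10^-5 K/W
  R_calcium silicate = L/(kA) = 0.122/(0.0567·10.6) = 0.2030 K/W
  R_conv,out = 1/(hA) = 1/(6.79·10.6) = 0.01389 K/W
ΣR = 2.891×10^-5 + 0.2030 + 0.01389 = 0.2169 K/W
Q = ΔT/ΣR = (397 °C − 23 °C)/0.2169 = 1720 W

Q = 1720 W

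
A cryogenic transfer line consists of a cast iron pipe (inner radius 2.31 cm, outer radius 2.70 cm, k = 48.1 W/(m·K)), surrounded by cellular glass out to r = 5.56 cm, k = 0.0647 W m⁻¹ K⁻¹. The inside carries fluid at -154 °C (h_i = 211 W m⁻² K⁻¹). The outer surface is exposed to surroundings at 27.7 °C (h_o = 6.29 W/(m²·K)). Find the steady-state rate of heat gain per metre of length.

Q' = 80.2 W/m

Resistance network (inner→outer):
  R'_conv,in = 1/(2πr h) = 1/(2π·0.0231·211) = 0.03265 m·K/W
  R'_cast iron = ln(0.0270/0.0231)/(2πk) = 0.1560/(2π·48.1) = 5.162×10^-4 m·K/W
  R'_cellular glass = ln(0.0556/0.0270)/(2πk) = 0.7223/(2π·0.0647) = 1.777 m·K/W
  R'_conv,out = 1/(2πr h) = 1/(2π·0.0556·6.29) = 0.4551 m·K/W
ΣR = 0.03265 + 5.162×10^-4 + 1.777 + 0.4551 = 2.265 m·K/W
Q' = ΔT/ΣR = (-154 °C − 27.7 °C)/2.265 = -80.2 W/m
(Negative Q' ⇒ heat flows inward; heat gain = 80.2 W/m.)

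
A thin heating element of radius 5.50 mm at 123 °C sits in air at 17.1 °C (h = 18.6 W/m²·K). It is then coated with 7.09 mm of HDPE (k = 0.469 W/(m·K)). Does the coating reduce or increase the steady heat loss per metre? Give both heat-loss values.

Critical radius for a cylinder: r_cr = k/h = 0.0252 m = 2.52 cm.
Outer radius after coating: r₂ = 0.00550 + 0.00709 = 0.01259 m.
Since r₁ < r_cr and r₂ ≤ r_cr, the coating moves toward the maximum at r_cr — heat loss rises.
Bare: R = 1/(2πr₁h) = 1.556 m·K/W; Q = 105.9/1.556 = 68.1 W/m.
Coated: R = R_cond + R_conv = 0.9607 m·K/W; Q = 105.9/0.9607 = 110 W/m.

increases: 68.1 → 110 W/m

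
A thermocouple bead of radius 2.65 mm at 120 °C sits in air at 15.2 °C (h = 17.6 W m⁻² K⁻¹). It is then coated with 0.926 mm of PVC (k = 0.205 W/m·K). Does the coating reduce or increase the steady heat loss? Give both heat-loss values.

Critical radius for a sphere: r_cr = 2k/h = 0.0233 m = 2.33 cm.
Outer radius after coating: r₂ = 0.00265 + 9.26×10^-4 = 0.003576 m.
Since r₁ < r_cr and r₂ ≤ r_cr, the coating moves toward the maximum at r_cr — heat loss rises.
Bare: R = 1/(4πr₁²h) = 643.9 K/W; Q = 104.8/643.9 = 0.163 W.
Coated: R = R_cond + R_conv = 391.5 K/W; Q = 104.8/391.5 = 0.268 W.

increases: 0.163 → 0.268 W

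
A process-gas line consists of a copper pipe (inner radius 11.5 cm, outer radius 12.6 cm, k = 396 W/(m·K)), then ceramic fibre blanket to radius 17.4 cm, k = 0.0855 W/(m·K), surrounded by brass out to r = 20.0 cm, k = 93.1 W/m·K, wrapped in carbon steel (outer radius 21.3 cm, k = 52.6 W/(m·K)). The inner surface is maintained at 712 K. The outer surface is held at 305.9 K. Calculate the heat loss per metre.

Q' = 675 W/m

Resistance network (inner→outer):
  R'_copper = ln(0.126/0.115)/(2πk) = 0.09135/(2π·396) = 3.671×10^-5 m·K/W
  R'_ceramic fibre blanket = ln(0.174/0.126)/(2πk) = 0.3228/(2π·0.0855) = 0.6008 m·K/W
  R'_brass = ln(0.200/0.174)/(2πk) = 0.1393/(2π·93.1) = 2.381×10^-4 m·K/W
  R'_carbon steel = ln(0.213/0.200)/(2πk) = 0.06297/(2π·52.6) = 1.905×10^-4 m·K/W
ΣR = 3.671×10^-5 + 0.6008 + 2.381×10^-4 + 1.905×10^-4 = 0.6013 m·K/W
Q' = ΔT/ΣR = (712 K − 305.9 K)/0.6013 = 675 W/m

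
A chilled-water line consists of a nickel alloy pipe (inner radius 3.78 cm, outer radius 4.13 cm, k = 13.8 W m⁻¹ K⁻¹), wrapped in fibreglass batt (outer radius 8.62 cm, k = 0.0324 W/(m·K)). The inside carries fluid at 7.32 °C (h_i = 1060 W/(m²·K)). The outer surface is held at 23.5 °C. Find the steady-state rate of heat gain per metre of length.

Q' = 4.47 W/m

Series thermal resistances, inner to outer:
  R'_conv,in = 1/(2πr h) = 1/(2π·0.0378·1060) = 0.003972 m·K/W
  R'_nickel alloy = ln(0.0413/0.0378)/(2πk) = 0.08855/(2π·13.8) = 0.001021 m·K/W
  R'_fibreglass batt = ln(0.0862/0.0413)/(2πk) = 0.7358/(2π·0.0324) = 3.614 m·K/W
ΣR = 0.003972 + 0.001021 + 3.614 = 3.619 m·K/W
Q' = ΔT/ΣR = (7.32 °C − 23.5 °C)/3.619 = -4.47 W/m
(Negative Q' ⇒ heat flows inward; heat gain = 4.47 W/m.)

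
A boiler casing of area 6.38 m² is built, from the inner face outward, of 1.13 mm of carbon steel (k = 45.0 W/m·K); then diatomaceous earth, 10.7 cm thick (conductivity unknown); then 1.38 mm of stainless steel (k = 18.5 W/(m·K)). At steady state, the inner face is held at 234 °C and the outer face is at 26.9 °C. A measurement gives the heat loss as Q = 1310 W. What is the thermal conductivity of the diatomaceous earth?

k = 0.106 W/m·K

ΣR = ΔT/Q = |234 − 26.9|/1310 = 0.1581 K/W
Known resistances:
  R_carbon steel = L/(kA) = 0.00113/(45.0·6.38) = 3.936×10^-6 K/W
  R_stainless steel = L/(kA) = 0.00138/(18.5·6.38) = 1.169×10^-5 K/W
R_diatomaceous earth = ΣR − ΣR_known = 0.1581 − 1.563×10^-5 = 0.1581 K/W
L/(kA) = 0.1581 ⇒ k = 0.107/(0.1581·6.38) = 0.106 W/m·K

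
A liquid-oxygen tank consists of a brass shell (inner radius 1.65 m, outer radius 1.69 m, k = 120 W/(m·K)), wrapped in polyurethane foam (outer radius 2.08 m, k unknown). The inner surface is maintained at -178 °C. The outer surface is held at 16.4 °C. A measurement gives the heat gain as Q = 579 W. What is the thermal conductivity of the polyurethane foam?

k = 0.0263 W/m·K

ΣR = ΔT/Q = |-178 − 16.4|/579 = 0.3358 K/W
Known resistances:
  R_brass = (1/1.65 − 1/1.69)/(4πk) = 0.01434/(4π·120) = 9.513×10^-6 K/W
R_polyurethane foam = ΣR − ΣR_known = 0.3358 − 9.513×10^-6 = 0.3358 K/W
(1/r₁−1/r₂)/(4πk) = 0.3358 ⇒ k = 0.1109/(4π·0.3358) = 0.0263 W/m·K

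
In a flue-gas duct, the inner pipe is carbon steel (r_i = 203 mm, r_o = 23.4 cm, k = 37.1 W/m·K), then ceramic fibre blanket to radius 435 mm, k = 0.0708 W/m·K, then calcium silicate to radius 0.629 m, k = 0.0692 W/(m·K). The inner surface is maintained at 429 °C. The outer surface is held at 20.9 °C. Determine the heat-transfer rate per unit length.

Resistance network (inner→outer):
  R'_carbon steel = ln(0.234/0.203)/(2πk) = 0.1421/(2π·37.1) = 6.097×10^-4 m·K/W
  R'_ceramic fibre blanket = ln(0.435/0.234)/(2πk) = 0.6200/(2π·0.0708) = 1.394 m·K/W
  R'_calcium silicate = ln(0.629/0.435)/(2πk) = 0.3688/(2π·0.0692) = 0.8482 m·K/W
ΣR = 6.097×10^-4 + 1.394 + 0.8482 = 2.243 m·K/W
Q' = ΔT/ΣR = (429 °C − 20.9 °C)/2.243 = 182 W/m

Q' = 182 W/m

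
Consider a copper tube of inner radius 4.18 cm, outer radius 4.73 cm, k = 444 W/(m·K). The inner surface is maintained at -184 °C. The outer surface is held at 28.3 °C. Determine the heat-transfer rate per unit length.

Q' = 2πk·ΔT/ln(r₂/r₁) = 2π × 444 × 212.3 / ln(0.0473/0.0418) = 4.79×10^6 W/m

Q' = 4790 kW/m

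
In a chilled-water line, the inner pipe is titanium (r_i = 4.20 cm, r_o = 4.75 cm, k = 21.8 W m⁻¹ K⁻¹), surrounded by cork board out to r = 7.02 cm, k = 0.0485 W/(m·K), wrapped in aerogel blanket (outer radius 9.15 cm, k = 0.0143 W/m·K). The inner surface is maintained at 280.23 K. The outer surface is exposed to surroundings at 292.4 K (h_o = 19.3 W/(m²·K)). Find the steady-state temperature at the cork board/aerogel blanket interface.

T = 283.8 K

Treat each layer as a resistance in series:
  R'_titanium = ln(0.0475/0.0420)/(2πk) = 0.1231/(2π·21.8) = 8.984×10^-4 m·K/W
  R'_cork board = ln(0.0702/0.0475)/(2πk) = 0.3906/(2π·0.0485) = 1.282 m·K/W
  R'_aerogel blanket = ln(0.0915/0.0702)/(2πk) = 0.2650/(2π·0.0143) = 2.949 m·K/W
  R'_conv,out = 1/(2πr h) = 1/(2π·0.0915·19.3) = 0.09012 m·K/W
ΣR = 8.984×10^-4 + 1.282 + 2.949 + 0.09012 = 4.322 m·K/W
Q' = ΔT/ΣR = (280.23 K − 292.4 K)/4.322 = -2.816 W/m
From the inner boundary to the cork board/aerogel blanket interface, ΣR_partial = 1.283 m·K/W.
T_interface = T_in − Q'·ΣR_partial = 280.23 K − (-2.816)(1.283) = 283.8 K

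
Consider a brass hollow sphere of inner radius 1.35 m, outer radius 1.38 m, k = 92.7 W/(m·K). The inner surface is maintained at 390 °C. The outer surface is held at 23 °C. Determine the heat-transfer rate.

Q = 26500 kW

Q = 4πk·ΔT/(1/r₁ − 1/r₂) = 4π × 92.7 × 367 / (1/1.35 − 1/1.38) = 2.65×10^7 W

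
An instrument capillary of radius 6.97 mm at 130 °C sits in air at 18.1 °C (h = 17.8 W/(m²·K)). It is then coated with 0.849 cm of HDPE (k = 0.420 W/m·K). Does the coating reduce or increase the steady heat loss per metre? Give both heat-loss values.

Critical radius for a cylinder: r_cr = k/h = 0.0236 m = 2.36 cm.
Outer radius after coating: r₂ = 0.00697 + 0.00849 = 0.01546 m.
Since r₁ < r_cr and r₂ ≤ r_cr, the coating moves toward the maximum at r_cr — heat loss rises.
Bare: R = 1/(2πr₁h) = 1.283 m·K/W; Q = 111.9/1.283 = 87.2 W/m.
Coated: R = R_cond + R_conv = 0.8802 m·K/W; Q = 111.9/0.8802 = 127 W/m.

increases: 87.2 → 127 W/m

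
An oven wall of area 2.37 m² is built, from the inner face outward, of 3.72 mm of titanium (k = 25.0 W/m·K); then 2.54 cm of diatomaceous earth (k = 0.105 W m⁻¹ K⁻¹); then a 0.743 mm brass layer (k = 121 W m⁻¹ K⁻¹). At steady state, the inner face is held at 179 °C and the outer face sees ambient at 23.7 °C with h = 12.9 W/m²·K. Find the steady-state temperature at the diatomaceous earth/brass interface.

T = 61.4 °C

Series thermal resistances, inner to outer:
  R_titanium = L/(kA) = 0.00372/(25.0·2.37) = 6.278×10^-5 K/W
  R_diatomaceous earth = L/(kA) = 0.0254/(0.105·2.37) = 0.1021 K/W
  R_brass = L/(kA) = 7.43×10^-4/(121·2.37) = 2.591×10^-6 K/W
  R_conv,out = 1/(hA) = 1/(12.9·2.37) = 0.03271 K/W
ΣR = 6.278×10^-5 + 0.1021 + 2.591×10^-6 + 0.03271 = 0.1349 K/W
Q = ΔT/ΣR = (179 °C − 23.7 °C)/0.1349 = 1151 W
From the inner boundary to the diatomaceous earth/brass interface, ΣR_partial = 0.1022 K/W.
T_interface = T_in − Q·ΣR_partial = 179 °C − (1151)(0.1022) = 61.4 °C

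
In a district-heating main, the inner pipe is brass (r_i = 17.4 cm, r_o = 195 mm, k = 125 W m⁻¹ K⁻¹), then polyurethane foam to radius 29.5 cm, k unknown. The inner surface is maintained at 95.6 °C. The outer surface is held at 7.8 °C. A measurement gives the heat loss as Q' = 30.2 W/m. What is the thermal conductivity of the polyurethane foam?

ΣR = ΔT/Q' = |95.6 − 7.8|/30.2 = 2.907 m·K/W
Known resistances:
  R'_brass = ln(0.195/0.174)/(2πk) = 0.1139/(2π·125) = 1.451×10^-4 m·K/W
R_polyurethane foam = ΣR − ΣR_known = 2.907 − 1.451×10^-4 = 2.907 m·K/W
ln(r₂/r₁)/(2πk) = 2.907 ⇒ k = 0.4140/(2π·2.907) = 0.0227 W/m·K

k = 0.0227 W/m·K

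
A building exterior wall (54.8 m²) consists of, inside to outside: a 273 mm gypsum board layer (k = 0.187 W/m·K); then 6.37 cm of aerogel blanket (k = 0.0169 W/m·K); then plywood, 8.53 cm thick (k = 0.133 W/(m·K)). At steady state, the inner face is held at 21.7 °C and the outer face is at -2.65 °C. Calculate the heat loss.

Q = 227 W

Series thermal resistances, inner to outer:
  R_gypsum board = L/(kA) = 0.273/(0.187·54.8) = 0.02664 K/W
  R_aerogel blanket = L/(kA) = 0.0637/(0.0169·54.8) = 0.06878 K/W
  R_plywood = L/(kA) = 0.0853/(0.133·54.8) = 0.01170 K/W
ΣR = 0.02664 + 0.06878 + 0.01170 = 0.1071 K/W
Q = ΔT/ΣR = (21.7 °C − -2.65 °C)/0.1071 = 227 W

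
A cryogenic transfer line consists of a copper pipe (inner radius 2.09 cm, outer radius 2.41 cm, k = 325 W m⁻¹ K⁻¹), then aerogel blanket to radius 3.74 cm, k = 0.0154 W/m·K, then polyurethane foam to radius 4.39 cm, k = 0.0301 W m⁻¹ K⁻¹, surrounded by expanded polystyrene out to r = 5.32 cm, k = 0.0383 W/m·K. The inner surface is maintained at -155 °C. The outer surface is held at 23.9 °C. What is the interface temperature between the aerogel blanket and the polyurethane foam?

T = -23.7 °C

Treat each layer as a resistance in series:
  R'_copper = ln(0.0241/0.0209)/(2πk) = 0.1425/(2π·325) = 6.977×10^-5 m·K/W
  R'_aerogel blanket = ln(0.0374/0.0241)/(2πk) = 0.4395/(2π·0.0154) = 4.542 m·K/W
  R'_polyurethane foam = ln(0.0439/0.0374)/(2πk) = 0.1602/(2π·0.0301) = 0.8473 m·K/W
  R'_expanded polystyrene = ln(0.0532/0.0439)/(2πk) = 0.1921/(2π·0.0383) = 0.7985 m·K/W
ΣR = 6.977×10^-5 + 4.542 + 0.8473 + 0.7985 = 6.188 m·K/W
Q' = ΔT/ΣR = (-155 °C − 23.9 °C)/6.188 = -28.91 W/m
From the inner boundary to the aerogel blanket/polyurethane foam interface, ΣR_partial = 4.542 m·K/W.
T_interface = T_in − Q'·ΣR_partial = -155 °C − (-28.91)(4.542) = -23.7 °C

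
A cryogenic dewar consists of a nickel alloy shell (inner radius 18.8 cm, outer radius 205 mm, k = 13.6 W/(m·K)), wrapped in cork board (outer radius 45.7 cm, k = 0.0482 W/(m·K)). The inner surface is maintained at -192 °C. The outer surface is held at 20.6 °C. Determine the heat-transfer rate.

Q = 47.8 W

Resistance network (inner→outer):
  R_nickel alloy = (1/0.188 − 1/0.205)/(4πk) = 0.4411/(4π·13.6) = 0.002581 K/W
  R_cork board = (1/0.205 − 1/0.457)/(4πk) = 2.690/(4π·0.0482) = 4.441 K/W
ΣR = 0.002581 + 4.441 = 4.444 K/W
Q = ΔT/ΣR = (-192 °C − 20.6 °C)/4.444 = -47.8 W
(Negative Q ⇒ heat flows inward; heat gain = 47.8 W.)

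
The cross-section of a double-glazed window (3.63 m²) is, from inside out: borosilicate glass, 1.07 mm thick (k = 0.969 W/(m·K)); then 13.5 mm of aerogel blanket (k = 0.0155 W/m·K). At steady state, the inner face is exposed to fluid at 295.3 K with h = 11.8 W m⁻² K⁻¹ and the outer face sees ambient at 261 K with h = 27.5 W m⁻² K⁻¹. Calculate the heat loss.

Q = 125 W

Resistance network (inner→outer):
  R_conv,in = 1/(hA) = 1/(11.8·3.63) = 0.02335 K/W
  R_borosilicate glass = L/(kA) = 0.00107/(0.969·3.63) = 3.042×10^-4 K/W
  R_aerogel blanket = L/(kA) = 0.0135/(0.0155·3.63) = 0.2399 K/W
  R_conv,out = 1/(hA) = 1/(27.5·3.63) = 0.01002 K/W
ΣR = 0.02335 + 3.042×10^-4 + 0.2399 + 0.01002 = 0.2736 K/W
Q = ΔT/ΣR = (295.3 K − 261 K)/0.2736 = 125 W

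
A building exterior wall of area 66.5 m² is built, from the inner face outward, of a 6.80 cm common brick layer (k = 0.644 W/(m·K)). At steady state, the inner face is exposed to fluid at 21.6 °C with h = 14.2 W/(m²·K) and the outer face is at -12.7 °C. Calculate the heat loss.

Q = 13.0 kW

Treat each layer as a resistance in series:
  R_conv,in = 1/(hA) = 1/(14.2·66.5) = 0.001059 K/W
  R_common brick = L/(kA) = 0.0680/(0.644·66.5) = 0.001588 K/W
ΣR = 0.001059 + 0.001588 = 0.002647 K/W
Q = ΔT/ΣR = (21.6 °C − -12.7 °C)/0.002647 = 13000 W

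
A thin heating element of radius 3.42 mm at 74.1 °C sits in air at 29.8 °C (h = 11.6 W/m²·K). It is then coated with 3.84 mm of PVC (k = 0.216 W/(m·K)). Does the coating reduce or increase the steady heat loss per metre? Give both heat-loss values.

Critical radius for a cylinder: r_cr = k/h = 0.0186 m = 1.86 cm.
Outer radius after coating: r₂ = 0.00342 + 0.00384 = 0.00726 m.
Since r₁ < r_cr and r₂ ≤ r_cr, the coating moves toward the maximum at r_cr — heat loss rises.
Bare: R = 1/(2πr₁h) = 4.012 m·K/W; Q = 44.3/4.012 = 11.0 W/m.
Coated: R = R_cond + R_conv = 2.444 m·K/W; Q = 44.3/2.444 = 18.1 W/m.

increases: 11.0 → 18.1 W/m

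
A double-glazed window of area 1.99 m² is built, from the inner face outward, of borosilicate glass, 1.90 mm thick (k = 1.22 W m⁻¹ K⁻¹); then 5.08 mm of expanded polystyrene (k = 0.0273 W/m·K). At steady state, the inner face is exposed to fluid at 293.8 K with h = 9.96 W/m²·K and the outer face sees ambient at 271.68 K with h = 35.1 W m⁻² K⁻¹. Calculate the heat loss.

Q = 139 W

Series thermal resistances, inner to outer:
  R_conv,in = 1/(hA) = 1/(9.96·1.99) = 0.05045 K/W
  R_borosilicate glass = L/(kA) = 0.00190/(1.22·1.99) = 7.826×10^-4 K/W
  R_expanded polystyrene = L/(kA) = 0.00508/(0.0273·1.99) = 0.09351 K/W
  R_conv,out = 1/(hA) = 1/(35.1·1.99) = 0.01432 K/W
ΣR = 0.05045 + 7.826×10^-4 + 0.09351 + 0.01432 = 0.1591 K/W
Q = ΔT/ΣR = (293.8 K − 271.68 K)/0.1591 = 139 W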